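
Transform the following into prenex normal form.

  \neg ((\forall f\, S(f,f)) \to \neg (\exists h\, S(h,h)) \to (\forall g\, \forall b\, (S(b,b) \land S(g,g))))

Rewrite implications/biconditionals: A → B as ¬A ∨ B.
  \neg (\neg (\forall f\, S(f,f)) \lor \neg \neg (\exists h\, S(h,h)) \lor (\forall g\, \forall b\, (S(b,b) \land S(g,g))))
Push ¬ through the quantifiers and connectives to reach negation normal form:
  (\forall f\, S(f,f)) \land (\forall h\, \neg S(h,h)) \land (\exists g\, \exists b\, (\neg S(b,b) \lor \neg S(g,g)))
All bound variables are already distinct, so no renaming is needed.
Pull the quantifiers to the front (each side's bound variable is not free in the other side):
  \forall f\, \forall h\, \exists g\, \exists b\, (S(f,f) \land \neg S(h,h) \land (\neg S(b,b) \lor \neg S(g,g)))

\forall f\, \forall h\, \exists g\, \exists b\, (S(f,f) \land \neg S(h,h) \land (\neg S(b,b) \lor \neg S(g,g)))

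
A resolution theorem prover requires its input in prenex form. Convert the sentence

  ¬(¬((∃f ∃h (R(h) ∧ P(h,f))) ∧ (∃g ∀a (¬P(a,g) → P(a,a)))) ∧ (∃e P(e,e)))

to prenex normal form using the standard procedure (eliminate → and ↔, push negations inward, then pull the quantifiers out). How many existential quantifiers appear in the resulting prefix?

First replace A → B with ¬A ∨ B.
  ¬(¬((∃f ∃h (R(h) ∧ P(h,f))) ∧ (∃g ∀a (¬¬P(a,g) ∨ P(a,a)))) ∧ (∃e P(e,e)))
Drive negations inward (¬∀x A ≡ ∃x ¬A, ¬∃x A ≡ ∀x ¬A, De Morgan for ∧/∨):
  (∃f ∃h (R(h) ∧ P(h,f))) ∧ (∃g ∀a (P(a,g) ∨ P(a,a))) ∨ (∀e ¬P(e,e))
All bound variables are already distinct, so no renaming is needed.
Finally move all quantifiers to the prefix:
  ∃f ∃h ∃g ∀a ∀e (R(h) ∧ P(h,f) ∧ (P(a,g) ∨ P(a,a)) ∨ ¬P(e,e))
The prefix is ∃f ∃h ∃g ∀a ∀e: 2 universal, 3 existential.

3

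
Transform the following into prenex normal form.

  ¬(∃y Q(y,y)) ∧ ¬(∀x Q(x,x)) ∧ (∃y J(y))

∀y ∃x ∃q (¬Q(y,y) ∧ ¬Q(x,x) ∧ J(q))

Drive negations inward (¬∀x A ≡ ∃x ¬A, ¬∃x A ≡ ∀x ¬A, De Morgan for ∧/∨):
  (∀y ¬Q(y,y)) ∧ (∃x ¬Q(x,x)) ∧ (∃y J(y))
Give each quantifier a distinct variable: y↦q.
  (∀y ¬Q(y,y)) ∧ (∃x ¬Q(x,x)) ∧ (∃q J(q))
Pull the quantifiers to the front (each side's bound variable is not free in the other side):
  ∀y ∃x ∃q (¬Q(y,y) ∧ ¬Q(x,x) ∧ J(q))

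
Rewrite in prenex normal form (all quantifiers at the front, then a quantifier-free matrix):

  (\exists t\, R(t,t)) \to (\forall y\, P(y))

Rewrite implications/biconditionals: A → B as ¬A ∨ B.
  \neg (\exists t\, R(t,t)) \lor (\forall y\, P(y))
Drive negations inward (¬∀x A ≡ ∃x ¬A, ¬∃x A ≡ ∀x ¬A, De Morgan for ∧/∨):
  (\forall t\, \neg R(t,t)) \lor (\forall y\, P(y))
All bound variables are already distinct, so no renaming is needed.
Finally move all quantifiers to the prefix:
  \forall t\, \forall y\, (\neg R(t,t) \lor P(y))

\forall t\, \forall y\, (\neg R(t,t) \lor P(y))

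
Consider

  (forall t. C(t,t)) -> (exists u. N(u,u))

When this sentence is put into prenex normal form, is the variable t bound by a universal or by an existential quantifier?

existential

Eliminate → and ↔ using ¬ and ∨.
  ~(forall t. C(t,t)) | (exists u. N(u,u))
Drive negations inward (¬∀x A ≡ ∃x ¬A, ¬∃x A ≡ ∀x ¬A, De Morgan for ∧/∨):
  (exists t. ~C(t,t)) | (exists u. N(u,u))
All bound variables are already distinct, so no renaming is needed.
Pull the quantifiers to the front (each side's bound variable is not free in the other side):
  exists t. exists u. (~C(t,t) | N(u,u))
The quantifier forall t sits under an odd number of negations (counting the antecedent side of each →), so it flips to exists t.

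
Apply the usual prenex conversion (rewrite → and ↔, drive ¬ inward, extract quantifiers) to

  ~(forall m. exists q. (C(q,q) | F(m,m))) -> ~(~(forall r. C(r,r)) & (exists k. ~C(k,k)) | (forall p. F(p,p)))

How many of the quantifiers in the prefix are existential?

Eliminate → and ↔ using ¬ and ∨.
  ~~(forall m. exists q. (C(q,q) | F(m,m))) | ~(~(forall r. C(r,r)) & (exists k. ~C(k,k)) | (forall p. F(p,p)))
Drive negations inward (¬∀x A ≡ ∃x ¬A, ¬∃x A ≡ ∀x ¬A, De Morgan for ∧/∨):
  (forall m. exists q. (C(q,q) | F(m,m))) | ((forall r. C(r,r)) | (forall k. C(k,k))) & (exists p. ~F(p,p))
Finally move all quantifiers to the prefix:
  forall m. exists q. forall r. forall k. exists p. (C(q,q) | F(m,m) | (C(r,r) | C(k,k)) & ~F(p,p))
The prefix is forall m exists q forall r forall k exists p: 3 universal, 2 existential.

2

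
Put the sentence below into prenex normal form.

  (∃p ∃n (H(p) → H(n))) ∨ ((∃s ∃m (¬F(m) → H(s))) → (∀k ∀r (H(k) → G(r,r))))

∃p ∃n ∀s ∀m ∀k ∀r (¬H(p) ∨ H(n) ∨ ¬F(m) ∧ ¬H(s) ∨ ¬H(k) ∨ G(r,r))

Eliminate → and ↔ using ¬ and ∨.
  (∃p ∃n (¬H(p) ∨ H(n))) ∨ ¬(∃s ∃m (¬¬F(m) ∨ H(s))) ∨ (∀k ∀r (¬H(k) ∨ G(r,r)))
Push ¬ through the quantifiers and connectives to reach negation normal form:
  (∃p ∃n (¬H(p) ∨ H(n))) ∨ (∀s ∀m (¬F(m) ∧ ¬H(s))) ∨ (∀k ∀r (¬H(k) ∨ G(r,r)))
All bound variables are already distinct, so no renaming is needed.
Extract every quantifier outward, since the variables are now distinct and don't occur free across branches:
  ∃p ∃n ∀s ∀m ∀k ∀r (¬H(p) ∨ H(n) ∨ ¬F(m) ∧ ¬H(s) ∨ ¬H(k) ∨ G(r,r))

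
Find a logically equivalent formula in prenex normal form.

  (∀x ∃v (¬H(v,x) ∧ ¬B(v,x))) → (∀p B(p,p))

Rewrite implications/biconditionals: A → B as ¬A ∨ B.
  ¬(∀x ∃v (¬H(v,x) ∧ ¬B(v,x))) ∨ (∀p B(p,p))
Move each ¬ inward, flipping quantifiers it crosses:
  (∃x ∀v (H(v,x) ∨ B(v,x))) ∨ (∀p B(p,p))
All bound variables are already distinct, so no renaming is needed.
Finally move all quantifiers to the prefix:
  ∃x ∀v ∀p (H(v,x) ∨ B(v,x) ∨ B(p,p))

∃x ∀v ∀p (H(v,x) ∨ B(v,x) ∨ B(p,p))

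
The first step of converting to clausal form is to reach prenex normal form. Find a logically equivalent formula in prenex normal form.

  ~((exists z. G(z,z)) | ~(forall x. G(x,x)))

forall z. forall x. (~G(z,z) & G(x,x))

Push ¬ through the quantifiers and connectives to reach negation normal form:
  (forall z. ~G(z,z)) & (forall x. G(x,x))
All bound variables are already distinct, so no renaming is needed.
Extract every quantifier outward, since the variables are now distinct and don't occur free across branches:
  forall z. forall x. (~G(z,z) & G(x,x))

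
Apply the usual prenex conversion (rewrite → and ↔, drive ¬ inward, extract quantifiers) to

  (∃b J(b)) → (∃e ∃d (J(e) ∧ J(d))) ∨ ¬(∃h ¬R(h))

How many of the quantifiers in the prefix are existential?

Rewrite implications/biconditionals: A → B as ¬A ∨ B.
  ¬(∃b J(b)) ∨ (∃e ∃d (J(e) ∧ J(d))) ∨ ¬(∃h ¬R(h))
Move each ¬ inward, flipping quantifiers it crosses:
  (∀b ¬J(b)) ∨ (∃e ∃d (J(e) ∧ J(d))) ∨ (∀h R(h))
All bound variables are already distinct, so no renaming is needed.
Pull the quantifiers to the front (each side's bound variable is not free in the other side):
  ∀b ∃e ∃d ∀h (¬J(b) ∨ J(e) ∧ J(d) ∨ R(h))
The prefix is ∀b ∃e ∃d ∀h: 2 universal, 2 existential.

2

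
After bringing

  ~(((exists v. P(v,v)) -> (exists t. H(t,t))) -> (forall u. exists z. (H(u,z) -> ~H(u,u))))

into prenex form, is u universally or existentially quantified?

First replace A → B with ¬A ∨ B.
  ~(~(~(exists v. P(v,v)) | (exists t. H(t,t))) | (forall u. exists z. (~H(u,z) | ~H(u,u))))
Drive negations inward (¬∀x A ≡ ∃x ¬A, ¬∃x A ≡ ∀x ¬A, De Morgan for ∧/∨):
  ((forall v. ~P(v,v)) | (exists t. H(t,t))) & (exists u. forall z. (H(u,z) & H(u,u)))
Extract every quantifier outward, since the variables are now distinct and don't occur free across branches:
  forall v. exists t. exists u. forall z. ((~P(v,v) | H(t,t)) & H(u,z) & H(u,u))
The quantifier forall u sits under an odd number of negations (counting the antecedent side of each →), so it flips to exists u.

existential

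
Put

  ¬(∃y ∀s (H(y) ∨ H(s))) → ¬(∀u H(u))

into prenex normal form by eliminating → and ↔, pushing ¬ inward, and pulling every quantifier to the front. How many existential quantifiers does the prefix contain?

First replace A → B with ¬A ∨ B.
  ¬¬(∃y ∀s (H(y) ∨ H(s))) ∨ ¬(∀u H(u))
Drive negations inward (¬∀x A ≡ ∃x ¬A, ¬∃x A ≡ ∀x ¬A, De Morgan for ∧/∨):
  (∃y ∀s (H(y) ∨ H(s))) ∨ (∃u ¬H(u))
All bound variables are already distinct, so no renaming is needed.
Pull the quantifiers to the front (each side's bound variable is not free in the other side):
  ∃y ∀s ∃u (H(y) ∨ H(s) ∨ ¬H(u))
The prefix is ∃y ∀s ∃u: 1 universal, 2 existential.

2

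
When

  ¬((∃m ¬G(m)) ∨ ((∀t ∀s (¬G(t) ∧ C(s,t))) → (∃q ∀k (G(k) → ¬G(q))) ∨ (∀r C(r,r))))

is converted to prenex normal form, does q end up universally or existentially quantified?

Rewrite implications/biconditionals: A → B as ¬A ∨ B.
  ¬((∃m ¬G(m)) ∨ ¬(∀t ∀s (¬G(t) ∧ C(s,t))) ∨ (∃q ∀k (¬G(k) ∨ ¬G(q))) ∨ (∀r C(r,r)))
Move each ¬ inward, flipping quantifiers it crosses:
  (∀m G(m)) ∧ (∀t ∀s (¬G(t) ∧ C(s,t))) ∧ (∀q ∃k (G(k) ∧ G(q))) ∧ (∃r ¬C(r,r))
All bound variables are already distinct, so no renaming is needed.
Finally move all quantifiers to the prefix:
  ∀m ∀t ∀s ∀q ∃k ∃r (G(m) ∧ ¬G(t) ∧ C(s,t) ∧ G(k) ∧ G(q) ∧ ¬C(r,r))
The quantifier ∃q sits under an odd number of negations (counting the antecedent side of each →), so it flips to ∀q.

universal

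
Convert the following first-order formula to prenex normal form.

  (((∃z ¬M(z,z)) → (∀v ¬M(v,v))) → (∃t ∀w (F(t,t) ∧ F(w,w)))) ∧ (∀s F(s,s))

∃z ∃v ∃t ∀w ∀s ((¬M(z,z) ∧ M(v,v) ∨ F(t,t) ∧ F(w,w)) ∧ F(s,s))

First replace A → B with ¬A ∨ B.
  (¬(¬(∃z ¬M(z,z)) ∨ (∀v ¬M(v,v))) ∨ (∃t ∀w (F(t,t) ∧ F(w,w)))) ∧ (∀s F(s,s))
Move each ¬ inward, flipping quantifiers it crosses:
  ((∃z ¬M(z,z)) ∧ (∃v M(v,v)) ∨ (∃t ∀w (F(t,t) ∧ F(w,w)))) ∧ (∀s F(s,s))
Extract every quantifier outward, since the variables are now distinct and don't occur free across branches:
  ∃z ∃v ∃t ∀w ∀s ((¬M(z,z) ∧ M(v,v) ∨ F(t,t) ∧ F(w,w)) ∧ F(s,s))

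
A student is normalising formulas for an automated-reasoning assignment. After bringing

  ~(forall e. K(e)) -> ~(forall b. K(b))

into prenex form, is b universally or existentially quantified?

Rewrite implications/biconditionals: A → B as ¬A ∨ B.
  ~~(forall e. K(e)) | ~(forall b. K(b))
Move each ¬ inward, flipping quantifiers it crosses:
  (forall e. K(e)) | (exists b. ~K(b))
Extract every quantifier outward, since the variables are now distinct and don't occur free across branches:
  forall e. exists b. (K(e) | ~K(b))
The quantifier forall b sits under an odd number of negations (counting the antecedent side of each →), so it flips to exists b.

existential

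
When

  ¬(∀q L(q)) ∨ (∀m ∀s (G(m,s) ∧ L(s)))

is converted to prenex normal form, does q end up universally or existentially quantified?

existential

Drive negations inward (¬∀x A ≡ ∃x ¬A, ¬∃x A ≡ ∀x ¬A, De Morgan for ∧/∨):
  (∃q ¬L(q)) ∨ (∀m ∀s (G(m,s) ∧ L(s)))
All bound variables are already distinct, so no renaming is needed.
Pull the quantifiers to the front (each side's bound variable is not free in the other side):
  ∃q ∀m ∀s (¬L(q) ∨ G(m,s) ∧ L(s))
The quantifier ∀q sits under an odd number of negations, so it flips to ∃q.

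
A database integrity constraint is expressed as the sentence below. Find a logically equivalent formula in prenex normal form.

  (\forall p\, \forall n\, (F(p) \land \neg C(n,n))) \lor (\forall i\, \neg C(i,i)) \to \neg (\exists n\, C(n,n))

\exists p\, \exists n\, \exists i\, \forall y\, ((\neg F(p) \lor C(n,n)) \land C(i,i) \lor \neg C(y,y))

First replace A → B with ¬A ∨ B.
  \neg ((\forall p\, \forall n\, (F(p) \land \neg C(n,n))) \lor (\forall i\, \neg C(i,i))) \lor \neg (\exists n\, C(n,n))
Move each ¬ inward, flipping quantifiers it crosses:
  (\exists p\, \exists n\, (\neg F(p) \lor C(n,n))) \land (\exists i\, C(i,i)) \lor (\forall n\, \neg C(n,n))
Give each quantifier a distinct variable: n↦y.
  (\exists p\, \exists n\, (\neg F(p) \lor C(n,n))) \land (\exists i\, C(i,i)) \lor (\forall y\, \neg C(y,y))
Finally move all quantifiers to the prefix:
  \exists p\, \exists n\, \exists i\, \forall y\, ((\neg F(p) \lor C(n,n)) \land C(i,i) \lor \neg C(y,y))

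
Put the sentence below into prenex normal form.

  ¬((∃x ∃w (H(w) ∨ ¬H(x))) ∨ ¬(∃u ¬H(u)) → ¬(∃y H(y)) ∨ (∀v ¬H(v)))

∃x ∃w ∀u ∃y ∃v ((H(w) ∨ ¬H(x) ∨ H(u)) ∧ H(y) ∧ H(v))

Eliminate → and ↔ using ¬ and ∨.
  ¬(¬((∃x ∃w (H(w) ∨ ¬H(x))) ∨ ¬(∃u ¬H(u))) ∨ ¬(∃y H(y)) ∨ (∀v ¬H(v)))
Drive negations inward (¬∀x A ≡ ∃x ¬A, ¬∃x A ≡ ∀x ¬A, De Morgan for ∧/∨):
  ((∃x ∃w (H(w) ∨ ¬H(x))) ∨ (∀u H(u))) ∧ (∃y H(y)) ∧ (∃v H(v))
Pull the quantifiers to the front (each side's bound variable is not free in the other side):
  ∃x ∃w ∀u ∃y ∃v ((H(w) ∨ ¬H(x) ∨ H(u)) ∧ H(y) ∧ H(v))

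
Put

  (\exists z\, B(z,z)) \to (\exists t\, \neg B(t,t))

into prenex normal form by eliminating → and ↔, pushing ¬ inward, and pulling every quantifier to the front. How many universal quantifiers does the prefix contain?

Rewrite implications/biconditionals: A → B as ¬A ∨ B.
  \neg (\exists z\, B(z,z)) \lor (\exists t\, \neg B(t,t))
Drive negations inward (¬∀x A ≡ ∃x ¬A, ¬∃x A ≡ ∀x ¬A, De Morgan for ∧/∨):
  (\forall z\, \neg B(z,z)) \lor (\exists t\, \neg B(t,t))
All bound variables are already distinct, so no renaming is needed.
Finally move all quantifiers to the prefix:
  \forall z\, \exists t\, (\neg B(z,z) \lor \neg B(t,t))
The prefix is \forall z \exists t: 1 universal, 1 existential.

1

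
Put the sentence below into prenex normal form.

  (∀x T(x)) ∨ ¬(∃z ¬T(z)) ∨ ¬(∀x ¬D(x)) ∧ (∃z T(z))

∀x ∀z ∃u ∃p (T(x) ∨ T(z) ∨ D(u) ∧ T(p))

Push ¬ through the quantifiers and connectives to reach negation normal form:
  (∀x T(x)) ∨ (∀z T(z)) ∨ (∃x D(x)) ∧ (∃z T(z))
Standardize variables apart so no two quantifiers bind the same name: x↦u, z↦p.
  (∀x T(x)) ∨ (∀z T(z)) ∨ (∃u D(u)) ∧ (∃p T(p))
Extract every quantifier outward, since the variables are now distinct and don't occur free across branches:
  ∀x ∀z ∃u ∃p (T(x) ∨ T(z) ∨ D(u) ∧ T(p))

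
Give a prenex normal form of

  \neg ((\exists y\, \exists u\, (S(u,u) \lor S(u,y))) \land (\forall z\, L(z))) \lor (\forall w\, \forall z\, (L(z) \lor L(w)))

Move each ¬ inward, flipping quantifiers it crosses:
  (\forall y\, \forall u\, (\neg S(u,u) \land \neg S(u,y))) \lor (\exists z\, \neg L(z)) \lor (\forall w\, \forall z\, (L(z) \lor L(w)))
Give each quantifier a distinct variable: z↦q.
  (\forall y\, \forall u\, (\neg S(u,u) \land \neg S(u,y))) \lor (\exists z\, \neg L(z)) \lor (\forall w\, \forall q\, (L(q) \lor L(w)))
Pull the quantifiers to the front (each side's bound variable is not free in the other side):
  \forall y\, \forall u\, \exists z\, \forall w\, \forall q\, (\neg S(u,u) \land \neg S(u,y) \lor \neg L(z) \lor L(q) \lor L(w))

\forall y\, \forall u\, \exists z\, \forall w\, \forall q\, (\neg S(u,u) \land \neg S(u,y) \lor \neg L(z) \lor L(q) \lor L(w))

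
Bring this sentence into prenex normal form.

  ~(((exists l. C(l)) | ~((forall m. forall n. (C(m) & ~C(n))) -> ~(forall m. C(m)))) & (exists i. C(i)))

forall l. exists m. exists n. exists v. forall i. (~C(l) & (~C(m) | C(n) | ~C(v)) | ~C(i))

Eliminate → and ↔ using ¬ and ∨.
  ~(((exists l. C(l)) | ~(~(forall m. forall n. (C(m) & ~C(n))) | ~(forall m. C(m)))) & (exists i. C(i)))
Move each ¬ inward, flipping quantifiers it crosses:
  (forall l. ~C(l)) & ((exists m. exists n. (~C(m) | C(n))) | (exists m. ~C(m))) | (forall i. ~C(i))
Standardize variables apart so no two quantifiers bind the same name: m↦v.
  (forall l. ~C(l)) & ((exists m. exists n. (~C(m) | C(n))) | (exists v. ~C(v))) | (forall i. ~C(i))
Pull the quantifiers to the front (each side's bound variable is not free in the other side):
  forall l. exists m. exists n. exists v. forall i. (~C(l) & (~C(m) | C(n) | ~C(v)) | ~C(i))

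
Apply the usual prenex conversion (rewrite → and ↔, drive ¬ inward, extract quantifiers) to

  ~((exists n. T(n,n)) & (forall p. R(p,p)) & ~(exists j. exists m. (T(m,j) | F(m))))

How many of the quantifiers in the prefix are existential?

Move each ¬ inward, flipping quantifiers it crosses:
  (forall n. ~T(n,n)) | (exists p. ~R(p,p)) | (exists j. exists m. (T(m,j) | F(m)))
All bound variables are already distinct, so no renaming is needed.
Extract every quantifier outward, since the variables are now distinct and don't occur free across branches:
  forall n. exists p. exists j. exists m. (~T(n,n) | ~R(p,p) | T(m,j) | F(m))
The prefix is forall n exists p exists j exists m: 1 universal, 3 existential.

3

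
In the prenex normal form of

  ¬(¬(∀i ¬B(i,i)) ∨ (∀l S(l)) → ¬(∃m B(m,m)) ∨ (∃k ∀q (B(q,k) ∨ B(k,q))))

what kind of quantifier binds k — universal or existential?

Eliminate → and ↔ using ¬ and ∨.
  ¬(¬(¬(∀i ¬B(i,i)) ∨ (∀l S(l))) ∨ ¬(∃m B(m,m)) ∨ (∃k ∀q (B(q,k) ∨ B(k,q))))
Push ¬ through the quantifiers and connectives to reach negation normal form:
  ((∃i B(i,i)) ∨ (∀l S(l))) ∧ (∃m B(m,m)) ∧ (∀k ∃q (¬B(q,k) ∧ ¬B(k,q)))
All bound variables are already distinct, so no renaming is needed.
Pull the quantifiers to the front (each side's bound variable is not free in the other side):
  ∃i ∀l ∃m ∀k ∃q ((B(i,i) ∨ S(l)) ∧ B(m,m) ∧ ¬B(q,k) ∧ ¬B(k,q))
The quantifier ∃k sits under an odd number of negations (counting the antecedent side of each →), so it flips to ∀k.

universal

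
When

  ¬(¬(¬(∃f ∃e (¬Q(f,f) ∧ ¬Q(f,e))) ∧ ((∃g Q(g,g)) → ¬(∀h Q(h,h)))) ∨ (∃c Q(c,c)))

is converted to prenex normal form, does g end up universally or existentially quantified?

First replace A → B with ¬A ∨ B.
  ¬(¬(¬(∃f ∃e (¬Q(f,f) ∧ ¬Q(f,e))) ∧ (¬(∃g Q(g,g)) ∨ ¬(∀h Q(h,h)))) ∨ (∃c Q(c,c)))
Push ¬ through the quantifiers and connectives to reach negation normal form:
  (∀f ∀e (Q(f,f) ∨ Q(f,e))) ∧ ((∀g ¬Q(g,g)) ∨ (∃h ¬Q(h,h))) ∧ (∀c ¬Q(c,c))
All bound variables are already distinct, so no renaming is needed.
Finally move all quantifiers to the prefix:
  ∀f ∀e ∀g ∃h ∀c ((Q(f,f) ∨ Q(f,e)) ∧ (¬Q(g,g) ∨ ¬Q(h,h)) ∧ ¬Q(c,c))
The quantifier ∃g sits under an odd number of negations (counting the antecedent side of each →), so it flips to ∀g.

universal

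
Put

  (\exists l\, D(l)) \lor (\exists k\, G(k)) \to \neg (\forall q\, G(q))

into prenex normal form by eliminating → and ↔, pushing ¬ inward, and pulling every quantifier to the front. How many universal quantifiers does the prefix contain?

First replace A → B with ¬A ∨ B.
  \neg ((\exists l\, D(l)) \lor (\exists k\, G(k))) \lor \neg (\forall q\, G(q))
Move each ¬ inward, flipping quantifiers it crosses:
  (\forall l\, \neg D(l)) \land (\forall k\, \neg G(k)) \lor (\exists q\, \neg G(q))
All bound variables are already distinct, so no renaming is needed.
Extract every quantifier outward, since the variables are now distinct and don't occur free across branches:
  \forall l\, \forall k\, \exists q\, (\neg D(l) \land \neg G(k) \lor \neg G(q))
The prefix is \forall l \forall k \exists q: 2 universal, 1 existential.

2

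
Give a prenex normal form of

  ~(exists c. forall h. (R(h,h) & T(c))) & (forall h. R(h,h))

Drive negations inward (¬∀x A ≡ ∃x ¬A, ¬∃x A ≡ ∀x ¬A, De Morgan for ∧/∨):
  (forall c. exists h. (~R(h,h) | ~T(c))) & (forall h. R(h,h))
Give each quantifier a distinct variable: h↦w.
  (forall c. exists h. (~R(h,h) | ~T(c))) & (forall w. R(w,w))
Extract every quantifier outward, since the variables are now distinct and don't occur free across branches:
  forall c. exists h. forall w. ((~R(h,h) | ~T(c)) & R(w,w))

forall c. exists h. forall w. ((~R(h,h) | ~T(c)) & R(w,w))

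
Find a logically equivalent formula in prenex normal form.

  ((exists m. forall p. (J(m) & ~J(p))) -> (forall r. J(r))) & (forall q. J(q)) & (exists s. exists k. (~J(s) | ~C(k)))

Eliminate → and ↔ using ¬ and ∨.
  (~(exists m. forall p. (J(m) & ~J(p))) | (forall r. J(r))) & (forall q. J(q)) & (exists s. exists k. (~J(s) | ~C(k)))
Drive negations inward (¬∀x A ≡ ∃x ¬A, ¬∃x A ≡ ∀x ¬A, De Morgan for ∧/∨):
  ((forall m. exists p. (~J(m) | J(p))) | (forall r. J(r))) & (forall q. J(q)) & (exists s. exists k. (~J(s) | ~C(k)))
Finally move all quantifiers to the prefix:
  forall m. exists p. forall r. forall q. exists s. exists k. ((~J(m) | J(p) | J(r)) & J(q) & (~J(s) | ~C(k)))

forall m. exists p. forall r. forall q. exists s. exists k. ((~J(m) | J(p) | J(r)) & J(q) & (~J(s) | ~C(k)))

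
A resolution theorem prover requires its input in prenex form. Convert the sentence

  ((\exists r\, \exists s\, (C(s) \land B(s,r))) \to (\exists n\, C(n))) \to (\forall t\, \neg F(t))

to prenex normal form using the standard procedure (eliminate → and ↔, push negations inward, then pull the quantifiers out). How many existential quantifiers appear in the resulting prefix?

Eliminate → and ↔ using ¬ and ∨.
  \neg (\neg (\exists r\, \exists s\, (C(s) \land B(s,r))) \lor (\exists n\, C(n))) \lor (\forall t\, \neg F(t))
Push ¬ through the quantifiers and connectives to reach negation normal form:
  (\exists r\, \exists s\, (C(s) \land B(s,r))) \land (\forall n\, \neg C(n)) \lor (\forall t\, \neg F(t))
All bound variables are already distinct, so no renaming is needed.
Extract every quantifier outward, since the variables are now distinct and don't occur free across branches:
  \exists r\, \exists s\, \forall n\, \forall t\, (C(s) \land B(s,r) \land \neg C(n) \lor \neg F(t))
The prefix is \exists r \exists s \forall n \forall t: 2 universal, 2 existential.

2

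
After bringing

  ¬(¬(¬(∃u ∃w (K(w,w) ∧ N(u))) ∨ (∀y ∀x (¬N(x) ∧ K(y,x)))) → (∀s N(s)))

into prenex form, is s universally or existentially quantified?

existential

Eliminate → and ↔ using ¬ and ∨.
  ¬(¬¬(¬(∃u ∃w (K(w,w) ∧ N(u))) ∨ (∀y ∀x (¬N(x) ∧ K(y,x)))) ∨ (∀s N(s)))
Push ¬ through the quantifiers and connectives to reach negation normal form:
  (∃u ∃w (K(w,w) ∧ N(u))) ∧ (∃y ∃x (N(x) ∨ ¬K(y,x))) ∧ (∃s ¬N(s))
All bound variables are already distinct, so no renaming is needed.
Pull the quantifiers to the front (each side's bound variable is not free in the other side):
  ∃u ∃w ∃y ∃x ∃s (K(w,w) ∧ N(u) ∧ (N(x) ∨ ¬K(y,x)) ∧ ¬N(s))
The quantifier ∀s sits under an odd number of negations (counting the antecedent side of each →), so it flips to ∃s.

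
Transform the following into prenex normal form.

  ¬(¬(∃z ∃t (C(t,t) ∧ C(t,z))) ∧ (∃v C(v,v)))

∃z ∃t ∀v (C(t,t) ∧ C(t,z) ∨ ¬C(v,v))

Drive negations inward (¬∀x A ≡ ∃x ¬A, ¬∃x A ≡ ∀x ¬A, De Morgan for ∧/∨):
  (∃z ∃t (C(t,t) ∧ C(t,z))) ∨ (∀v ¬C(v,v))
All bound variables are already distinct, so no renaming is needed.
Extract every quantifier outward, since the variables are now distinct and don't occur free across branches:
  ∃z ∃t ∀v (C(t,t) ∧ C(t,z) ∨ ¬C(v,v))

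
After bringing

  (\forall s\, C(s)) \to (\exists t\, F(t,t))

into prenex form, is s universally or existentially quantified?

existential

First replace A → B with ¬A ∨ B.
  \neg (\forall s\, C(s)) \lor (\exists t\, F(t,t))
Move each ¬ inward, flipping quantifiers it crosses:
  (\exists s\, \neg C(s)) \lor (\exists t\, F(t,t))
All bound variables are already distinct, so no renaming is needed.
Finally move all quantifiers to the prefix:
  \exists s\, \exists t\, (\neg C(s) \lor F(t,t))
The quantifier \forall s sits under an odd number of negations (counting the antecedent side of each →), so it flips to \exists s.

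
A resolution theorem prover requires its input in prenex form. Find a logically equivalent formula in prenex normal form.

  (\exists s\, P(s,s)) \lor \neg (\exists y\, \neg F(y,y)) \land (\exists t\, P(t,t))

\exists s\, \forall y\, \exists t\, (P(s,s) \lor F(y,y) \land P(t,t))

Drive negations inward (¬∀x A ≡ ∃x ¬A, ¬∃x A ≡ ∀x ¬A, De Morgan for ∧/∨):
  (\exists s\, P(s,s)) \lor (\forall y\, F(y,y)) \land (\exists t\, P(t,t))
Finally move all quantifiers to the prefix:
  \exists s\, \forall y\, \exists t\, (P(s,s) \lor F(y,y) \land P(t,t))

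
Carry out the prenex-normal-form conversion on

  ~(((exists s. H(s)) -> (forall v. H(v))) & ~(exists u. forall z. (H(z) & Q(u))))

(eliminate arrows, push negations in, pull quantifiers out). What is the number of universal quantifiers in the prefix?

1

Rewrite implications/biconditionals: A → B as ¬A ∨ B.
  ~((~(exists s. H(s)) | (forall v. H(v))) & ~(exists u. forall z. (H(z) & Q(u))))
Push ¬ through the quantifiers and connectives to reach negation normal form:
  (exists s. H(s)) & (exists v. ~H(v)) | (exists u. forall z. (H(z) & Q(u)))
All bound variables are already distinct, so no renaming is needed.
Extract every quantifier outward, since the variables are now distinct and don't occur free across branches:
  exists s. exists v. exists u. forall z. (H(s) & ~H(v) | H(z) & Q(u))
The prefix is exists s exists v exists u forall z: 1 universal, 3 existential.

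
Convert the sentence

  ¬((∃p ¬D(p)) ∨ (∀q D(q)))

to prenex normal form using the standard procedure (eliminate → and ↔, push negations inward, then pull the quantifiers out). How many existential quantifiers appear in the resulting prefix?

Push ¬ through the quantifiers and connectives to reach negation normal form:
  (∀p D(p)) ∧ (∃q ¬D(q))
All bound variables are already distinct, so no renaming is needed.
Pull the quantifiers to the front (each side's bound variable is not free in the other side):
  ∀p ∃q (D(p) ∧ ¬D(q))
The prefix is ∀p ∃q: 1 universal, 1 existential.

1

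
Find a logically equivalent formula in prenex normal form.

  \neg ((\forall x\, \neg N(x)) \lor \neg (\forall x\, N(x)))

\exists x\, \forall r\, (N(x) \land N(r))

Move each ¬ inward, flipping quantifiers it crosses:
  (\exists x\, N(x)) \land (\forall x\, N(x))
Standardize variables apart so no two quantifiers bind the same name: x↦r.
  (\exists x\, N(x)) \land (\forall r\, N(r))
Finally move all quantifiers to the prefix:
  \exists x\, \forall r\, (N(x) \land N(r))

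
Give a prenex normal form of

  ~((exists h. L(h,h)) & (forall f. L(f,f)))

forall h. exists f. (~L(h,h) | ~L(f,f))

Push ¬ through the quantifiers and connectives to reach negation normal form:
  (forall h. ~L(h,h)) | (exists f. ~L(f,f))
All bound variables are already distinct, so no renaming is needed.
Finally move all quantifiers to the prefix:
  forall h. exists f. (~L(h,h) | ~L(f,f))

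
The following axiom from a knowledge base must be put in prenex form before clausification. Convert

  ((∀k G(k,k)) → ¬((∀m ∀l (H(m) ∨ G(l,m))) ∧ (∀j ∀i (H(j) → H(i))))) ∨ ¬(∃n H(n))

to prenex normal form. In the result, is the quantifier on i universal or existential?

existential

First replace A → B with ¬A ∨ B.
  ¬(∀k G(k,k)) ∨ ¬((∀m ∀l (H(m) ∨ G(l,m))) ∧ (∀j ∀i (¬H(j) ∨ H(i)))) ∨ ¬(∃n H(n))
Drive negations inward (¬∀x A ≡ ∃x ¬A, ¬∃x A ≡ ∀x ¬A, De Morgan for ∧/∨):
  (∃k ¬G(k,k)) ∨ (∃m ∃l (¬H(m) ∧ ¬G(l,m))) ∨ (∃j ∃i (H(j) ∧ ¬H(i))) ∨ (∀n ¬H(n))
Extract every quantifier outward, since the variables are now distinct and don't occur free across branches:
  ∃k ∃m ∃l ∃j ∃i ∀n (¬G(k,k) ∨ ¬H(m) ∧ ¬G(l,m) ∨ H(j) ∧ ¬H(i) ∨ ¬H(n))
The quantifier ∀i sits under an odd number of negations (counting the antecedent side of each →), so it flips to ∃i.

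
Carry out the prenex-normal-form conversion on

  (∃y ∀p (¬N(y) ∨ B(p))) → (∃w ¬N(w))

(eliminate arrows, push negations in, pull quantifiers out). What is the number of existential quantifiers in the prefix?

2

First replace A → B with ¬A ∨ B.
  ¬(∃y ∀p (¬N(y) ∨ B(p))) ∨ (∃w ¬N(w))
Move each ¬ inward, flipping quantifiers it crosses:
  (∀y ∃p (N(y) ∧ ¬B(p))) ∨ (∃w ¬N(w))
Extract every quantifier outward, since the variables are now distinct and don't occur free across branches:
  ∀y ∃p ∃w (N(y) ∧ ¬B(p) ∨ ¬N(w))
The prefix is ∀y ∃p ∃w: 1 universal, 2 existential.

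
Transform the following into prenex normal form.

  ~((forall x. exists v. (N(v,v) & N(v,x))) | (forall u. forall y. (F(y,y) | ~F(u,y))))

Move each ¬ inward, flipping quantifiers it crosses:
  (exists x. forall v. (~N(v,v) | ~N(v,x))) & (exists u. exists y. (~F(y,y) & F(u,y)))
All bound variables are already distinct, so no renaming is needed.
Pull the quantifiers to the front (each side's bound variable is not free in the other side):
  exists x. forall v. exists u. exists y. ((~N(v,v) | ~N(v,x)) & ~F(y,y) & F(u,y))

exists x. forall v. exists u. exists y. ((~N(v,v) | ~N(v,x)) & ~F(y,y) & F(u,y))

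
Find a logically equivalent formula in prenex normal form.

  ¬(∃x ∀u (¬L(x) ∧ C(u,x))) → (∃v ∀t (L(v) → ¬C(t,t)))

First replace A → B with ¬A ∨ B.
  ¬¬(∃x ∀u (¬L(x) ∧ C(u,x))) ∨ (∃v ∀t (¬L(v) ∨ ¬C(t,t)))
Push ¬ through the quantifiers and connectives to reach negation normal form:
  (∃x ∀u (¬L(x) ∧ C(u,x))) ∨ (∃v ∀t (¬L(v) ∨ ¬C(t,t)))
All bound variables are already distinct, so no renaming is needed.
Finally move all quantifiers to the prefix:
  ∃x ∀u ∃v ∀t (¬L(x) ∧ C(u,x) ∨ ¬L(v) ∨ ¬C(t,t))

∃x ∀u ∃v ∀t (¬L(x) ∧ C(u,x) ∨ ¬L(v) ∨ ¬C(t,t))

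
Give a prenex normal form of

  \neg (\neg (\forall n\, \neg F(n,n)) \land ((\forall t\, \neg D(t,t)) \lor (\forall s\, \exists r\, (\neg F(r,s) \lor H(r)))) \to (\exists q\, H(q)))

Eliminate → and ↔ using ¬ and ∨.
  \neg (\neg (\neg (\forall n\, \neg F(n,n)) \land ((\forall t\, \neg D(t,t)) \lor (\forall s\, \exists r\, (\neg F(r,s) \lor H(r))))) \lor (\exists q\, H(q)))
Push ¬ through the quantifiers and connectives to reach negation normal form:
  (\exists n\, F(n,n)) \land ((\forall t\, \neg D(t,t)) \lor (\forall s\, \exists r\, (\neg F(r,s) \lor H(r)))) \land (\forall q\, \neg H(q))
Finally move all quantifiers to the prefix:
  \exists n\, \forall t\, \forall s\, \exists r\, \forall q\, (F(n,n) \land (\neg D(t,t) \lor \neg F(r,s) \lor H(r)) \land \neg H(q))

\exists n\, \forall t\, \forall s\, \exists r\, \forall q\, (F(n,n) \land (\neg D(t,t) \lor \neg F(r,s) \lor H(r)) \land \neg H(q))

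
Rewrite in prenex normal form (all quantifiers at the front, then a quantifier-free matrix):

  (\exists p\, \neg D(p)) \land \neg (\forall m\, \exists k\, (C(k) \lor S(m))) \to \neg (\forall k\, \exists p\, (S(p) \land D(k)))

Eliminate → and ↔ using ¬ and ∨.
  \neg ((\exists p\, \neg D(p)) \land \neg (\forall m\, \exists k\, (C(k) \lor S(m)))) \lor \neg (\forall k\, \exists p\, (S(p) \land D(k)))
Push ¬ through the quantifiers and connectives to reach negation normal form:
  (\forall p\, D(p)) \lor (\forall m\, \exists k\, (C(k) \lor S(m))) \lor (\exists k\, \forall p\, (\neg S(p) \lor \neg D(k)))
Give each quantifier a distinct variable: k↦z, p↦v1.
  (\forall p\, D(p)) \lor (\forall m\, \exists k\, (C(k) \lor S(m))) \lor (\exists z\, \forall v1\, (\neg S(v1) \lor \neg D(z)))
Extract every quantifier outward, since the variables are now distinct and don't occur free across branches:
  \forall p\, \forall m\, \exists k\, \exists z\, \forall v1\, (D(p) \lor C(k) \lor S(m) \lor \neg S(v1) \lor \neg D(z))

\forall p\, \forall m\, \exists k\, \exists z\, \forall v1\, (D(p) \lor C(k) \lor S(m) \lor \neg S(v1) \lor \neg D(z))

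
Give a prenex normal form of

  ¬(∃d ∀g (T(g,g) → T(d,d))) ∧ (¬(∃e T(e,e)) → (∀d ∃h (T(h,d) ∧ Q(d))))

Rewrite implications/biconditionals: A → B as ¬A ∨ B.
  ¬(∃d ∀g (¬T(g,g) ∨ T(d,d))) ∧ (¬¬(∃e T(e,e)) ∨ (∀d ∃h (T(h,d) ∧ Q(d))))
Move each ¬ inward, flipping quantifiers it crosses:
  (∀d ∃g (T(g,g) ∧ ¬T(d,d))) ∧ ((∃e T(e,e)) ∨ (∀d ∃h (T(h,d) ∧ Q(d))))
Standardize variables apart so no two quantifiers bind the same name: d↦y1.
  (∀d ∃g (T(g,g) ∧ ¬T(d,d))) ∧ ((∃e T(e,e)) ∨ (∀y1 ∃h (T(h,y1) ∧ Q(y1))))
Finally move all quantifiers to the prefix:
  ∀d ∃g ∃e ∀y1 ∃h (T(g,g) ∧ ¬T(d,d) ∧ (T(e,e) ∨ T(h,y1) ∧ Q(y1)))

∀d ∃g ∃e ∀y1 ∃h (T(g,g) ∧ ¬T(d,d) ∧ (T(e,e) ∨ T(h,y1) ∧ Q(y1)))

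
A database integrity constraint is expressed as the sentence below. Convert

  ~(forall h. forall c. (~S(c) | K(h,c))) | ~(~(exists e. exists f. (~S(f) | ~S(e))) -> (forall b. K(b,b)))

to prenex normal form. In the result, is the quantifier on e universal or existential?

First replace A → B with ¬A ∨ B.
  ~(forall h. forall c. (~S(c) | K(h,c))) | ~(~~(exists e. exists f. (~S(f) | ~S(e))) | (forall b. K(b,b)))
Push ¬ through the quantifiers and connectives to reach negation normal form:
  (exists h. exists c. (S(c) & ~K(h,c))) | (forall e. forall f. (S(f) & S(e))) & (exists b. ~K(b,b))
All bound variables are already distinct, so no renaming is needed.
Pull the quantifiers to the front (each side's bound variable is not free in the other side):
  exists h. exists c. forall e. forall f. exists b. (S(c) & ~K(h,c) | S(f) & S(e) & ~K(b,b))
The quantifier exists e sits under an odd number of negations (counting the antecedent side of each →), so it flips to forall e.

universal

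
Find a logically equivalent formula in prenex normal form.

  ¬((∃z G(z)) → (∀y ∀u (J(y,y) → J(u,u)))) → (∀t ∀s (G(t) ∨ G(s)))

∀z ∀y ∀u ∀t ∀s (¬G(z) ∨ ¬J(y,y) ∨ J(u,u) ∨ G(t) ∨ G(s))

Rewrite implications/biconditionals: A → B as ¬A ∨ B.
  ¬¬(¬(∃z G(z)) ∨ (∀y ∀u (¬J(y,y) ∨ J(u,u)))) ∨ (∀t ∀s (G(t) ∨ G(s)))
Drive negations inward (¬∀x A ≡ ∃x ¬A, ¬∃x A ≡ ∀x ¬A, De Morgan for ∧/∨):
  (∀z ¬G(z)) ∨ (∀y ∀u (¬J(y,y) ∨ J(u,u))) ∨ (∀t ∀s (G(t) ∨ G(s)))
All bound variables are already distinct, so no renaming is needed.
Finally move all quantifiers to the prefix:
  ∀z ∀y ∀u ∀t ∀s (¬G(z) ∨ ¬J(y,y) ∨ J(u,u) ∨ G(t) ∨ G(s))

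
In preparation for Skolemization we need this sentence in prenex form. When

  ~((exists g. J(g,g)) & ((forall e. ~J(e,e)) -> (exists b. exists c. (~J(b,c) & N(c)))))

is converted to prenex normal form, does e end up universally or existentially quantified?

Eliminate → and ↔ using ¬ and ∨.
  ~((exists g. J(g,g)) & (~(forall e. ~J(e,e)) | (exists b. exists c. (~J(b,c) & N(c)))))
Drive negations inward (¬∀x A ≡ ∃x ¬A, ¬∃x A ≡ ∀x ¬A, De Morgan for ∧/∨):
  (forall g. ~J(g,g)) | (forall e. ~J(e,e)) & (forall b. forall c. (J(b,c) | ~N(c)))
Finally move all quantifiers to the prefix:
  forall g. forall e. forall b. forall c. (~J(g,g) | ~J(e,e) & (J(b,c) | ~N(c)))
The quantifier forall e sits under an even number of negations (counting the antecedent side of each →), so it remains universal.

universal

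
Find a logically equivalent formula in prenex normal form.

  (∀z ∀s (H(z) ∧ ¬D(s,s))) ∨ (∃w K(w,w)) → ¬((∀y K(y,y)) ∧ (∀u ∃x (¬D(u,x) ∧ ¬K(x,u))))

Rewrite implications/biconditionals: A → B as ¬A ∨ B.
  ¬((∀z ∀s (H(z) ∧ ¬D(s,s))) ∨ (∃w K(w,w))) ∨ ¬((∀y K(y,y)) ∧ (∀u ∃x (¬D(u,x) ∧ ¬K(x,u))))
Move each ¬ inward, flipping quantifiers it crosses:
  (∃z ∃s (¬H(z) ∨ D(s,s))) ∧ (∀w ¬K(w,w)) ∨ (∃y ¬K(y,y)) ∨ (∃u ∀x (D(u,x) ∨ K(x,u)))
All bound variables are already distinct, so no renaming is needed.
Finally move all quantifiers to the prefix:
  ∃z ∃s ∀w ∃y ∃u ∀x ((¬H(z) ∨ D(s,s)) ∧ ¬K(w,w) ∨ ¬K(y,y) ∨ D(u,x) ∨ K(x,u))

∃z ∃s ∀w ∃y ∃u ∀x ((¬H(z) ∨ D(s,s)) ∧ ¬K(w,w) ∨ ¬K(y,y) ∨ D(u,x) ∨ K(x,u))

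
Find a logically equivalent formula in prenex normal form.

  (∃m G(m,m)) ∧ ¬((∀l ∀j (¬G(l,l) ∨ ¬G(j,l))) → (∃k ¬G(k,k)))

First replace A → B with ¬A ∨ B.
  (∃m G(m,m)) ∧ ¬(¬(∀l ∀j (¬G(l,l) ∨ ¬G(j,l))) ∨ (∃k ¬G(k,k)))
Push ¬ through the quantifiers and connectives to reach negation normal form:
  (∃m G(m,m)) ∧ (∀l ∀j (¬G(l,l) ∨ ¬G(j,l))) ∧ (∀k G(k,k))
All bound variables are already distinct, so no renaming is needed.
Pull the quantifiers to the front (each side's bound variable is not free in the other side):
  ∃m ∀l ∀j ∀k (G(m,m) ∧ (¬G(l,l) ∨ ¬G(j,l)) ∧ G(k,k))

∃m ∀l ∀j ∀k (G(m,m) ∧ (¬G(l,l) ∨ ¬G(j,l)) ∧ G(k,k))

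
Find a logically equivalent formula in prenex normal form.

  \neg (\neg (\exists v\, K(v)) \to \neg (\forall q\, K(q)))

\forall v\, \forall q\, (\neg K(v) \land K(q))

First replace A → B with ¬A ∨ B.
  \neg (\neg \neg (\exists v\, K(v)) \lor \neg (\forall q\, K(q)))
Push ¬ through the quantifiers and connectives to reach negation normal form:
  (\forall v\, \neg K(v)) \land (\forall q\, K(q))
Extract every quantifier outward, since the variables are now distinct and don't occur free across branches:
  \forall v\, \forall q\, (\neg K(v) \land K(q))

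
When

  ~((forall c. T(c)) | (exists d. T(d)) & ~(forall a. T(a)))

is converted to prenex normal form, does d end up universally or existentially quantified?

universal

Push ¬ through the quantifiers and connectives to reach negation normal form:
  (exists c. ~T(c)) & ((forall d. ~T(d)) | (forall a. T(a)))
Finally move all quantifiers to the prefix:
  exists c. forall d. forall a. (~T(c) & (~T(d) | T(a)))
The quantifier exists d sits under an odd number of negations, so it flips to forall d.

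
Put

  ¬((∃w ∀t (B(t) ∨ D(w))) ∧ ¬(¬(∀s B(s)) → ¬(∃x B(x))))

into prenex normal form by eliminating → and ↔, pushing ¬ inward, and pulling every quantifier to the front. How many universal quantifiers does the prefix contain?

3

Eliminate → and ↔ using ¬ and ∨.
  ¬((∃w ∀t (B(t) ∨ D(w))) ∧ ¬(¬¬(∀s B(s)) ∨ ¬(∃x B(x))))
Drive negations inward (¬∀x A ≡ ∃x ¬A, ¬∃x A ≡ ∀x ¬A, De Morgan for ∧/∨):
  (∀w ∃t (¬B(t) ∧ ¬D(w))) ∨ (∀s B(s)) ∨ (∀x ¬B(x))
Pull the quantifiers to the front (each side's bound variable is not free in the other side):
  ∀w ∃t ∀s ∀x (¬B(t) ∧ ¬D(w) ∨ B(s) ∨ ¬B(x))
The prefix is ∀w ∃t ∀s ∀x: 3 universal, 1 existential.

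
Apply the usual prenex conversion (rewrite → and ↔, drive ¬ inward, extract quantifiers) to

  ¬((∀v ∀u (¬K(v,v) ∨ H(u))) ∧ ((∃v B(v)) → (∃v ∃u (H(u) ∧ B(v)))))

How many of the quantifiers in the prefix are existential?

3

Rewrite implications/biconditionals: A → B as ¬A ∨ B.
  ¬((∀v ∀u (¬K(v,v) ∨ H(u))) ∧ (¬(∃v B(v)) ∨ (∃v ∃u (H(u) ∧ B(v)))))
Drive negations inward (¬∀x A ≡ ∃x ¬A, ¬∃x A ≡ ∀x ¬A, De Morgan for ∧/∨):
  (∃v ∃u (K(v,v) ∧ ¬H(u))) ∨ (∃v B(v)) ∧ (∀v ∀u (¬H(u) ∨ ¬B(v)))
Rename bound variables to avoid capture: v↦x, v↦z, u↦r.
  (∃v ∃u (K(v,v) ∧ ¬H(u))) ∨ (∃x B(x)) ∧ (∀z ∀r (¬H(r) ∨ ¬B(z)))
Pull the quantifiers to the front (each side's bound variable is not free in the other side):
  ∃v ∃u ∃x ∀z ∀r (K(v,v) ∧ ¬H(u) ∨ B(x) ∧ (¬H(r) ∨ ¬B(z)))
The prefix is ∃v ∃u ∃x ∀z ∀r: 2 universal, 3 existential.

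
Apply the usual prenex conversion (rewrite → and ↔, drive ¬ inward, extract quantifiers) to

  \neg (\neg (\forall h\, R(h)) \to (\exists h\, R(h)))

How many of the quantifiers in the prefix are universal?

1

Rewrite implications/biconditionals: A → B as ¬A ∨ B.
  \neg (\neg \neg (\forall h\, R(h)) \lor (\exists h\, R(h)))
Push ¬ through the quantifiers and connectives to reach negation normal form:
  (\exists h\, \neg R(h)) \land (\forall h\, \neg R(h))
Standardize variables apart so no two quantifiers bind the same name: h↦x1.
  (\exists h\, \neg R(h)) \land (\forall x1\, \neg R(x1))
Pull the quantifiers to the front (each side's bound variable is not free in the other side):
  \exists h\, \forall x1\, (\neg R(h) \land \neg R(x1))
The prefix is \exists h \forall x1: 1 universal, 1 existential.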